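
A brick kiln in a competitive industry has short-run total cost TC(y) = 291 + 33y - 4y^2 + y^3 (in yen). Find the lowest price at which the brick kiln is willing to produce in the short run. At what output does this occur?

¥29 per unit, at y = 2

Short-run supply begins at min AVC. From VC = 33y - 4y^2 + y^3, AVC = 33 - 4y + y^2.
dAVC/dy = -4 + 2y = 0 gives y = 2. min AVC = 33 - 4·2 + 2^2 = 29.
For P < ¥29 the firm produces nothing.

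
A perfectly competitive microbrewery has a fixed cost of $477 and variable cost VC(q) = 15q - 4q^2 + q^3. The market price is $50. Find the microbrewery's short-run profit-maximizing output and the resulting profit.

Profit = -$327 at q = 5

AVC = 15 - 4q + q^2; min AVC = $11 at q = 2. Since P = $50 ≥ min AVC, the firm produces.
MC = 15 - 8q + 3q^2. Setting P = MC and taking the root on the rising branch gives q* = 5.
TR = 50·5 = 250. TC = 477 + 100 = 577. Profit = 250 − 577 = -$327.
Shutting down would mean losing the fixed cost of $477, so operating at a loss of $327 is better by $150.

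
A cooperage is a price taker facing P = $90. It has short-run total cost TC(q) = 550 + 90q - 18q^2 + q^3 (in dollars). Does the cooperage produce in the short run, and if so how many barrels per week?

Produce at q = 12

From TC, MC = TC'(q) = 90 - 36q + 3q^2 and AVC = VC/q = 90 - 18q + q^2.
AVC hits its minimum where MC = AVC, at q = 9, giving min AVC = 90 - 18·9 + 9^2 = $9.
Since P = $90 ≥ min AVC = $9, price covers variable cost and the firm should produce.
P = MC gives -36q + 3q^2 = 0, with roots 0 and 12. Take the larger (rising MC): q* = 12.
Check: AVC at q = 12 is $18 ≤ P, so revenue covers variable cost.
Profit = P·q − TC = 90·12 − 766 = $314.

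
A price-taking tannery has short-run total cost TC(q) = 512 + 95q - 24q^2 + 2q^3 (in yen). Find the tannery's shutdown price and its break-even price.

Shutdown price = ¥23; break-even price = ¥95

AVC = 95 - 24q + 2q^2; minimized at q = 6, giving min AVC = ¥23. That is the shutdown price.
ATC = 512/q + 95 - 24q + 2q^2. Setting dATC/dq = −512/q^2 − 24 + 4q = 0 gives q = 8 (since 4·8^3 − 24·8^2 = 512).
min ATC = 512/8 + 95 − 24·8 + 2·8^2 = ¥95. That is the break-even price.
For ¥23 ≤ P < ¥95 the firm produces at a loss; below ¥23 it shuts down.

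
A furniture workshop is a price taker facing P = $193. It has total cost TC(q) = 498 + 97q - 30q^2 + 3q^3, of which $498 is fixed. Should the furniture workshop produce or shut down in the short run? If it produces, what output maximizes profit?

From TC, MC = TC'(q) = 97 - 60q + 9q^2 and AVC = VC/q = 97 - 30q + 3q^2.
The AVC parabola has its vertex at q = 30/6 = 5, where AVC = 97 - 30·5 + 3·5^2 = $22.
Since P = $193 ≥ min AVC = $22, price covers variable cost and the firm should produce.
Solving P = MC: -96 - 60q + 9q^2 = 0 ⇒ q = -4/3 or 8. On the upward-sloping branch, q* = 8.
Check: AVC at q = 8 is $49 ≤ P, so revenue covers variable cost.
Profit = P·q − TC = 193·8 − 890 = $654.

Produce at q = 8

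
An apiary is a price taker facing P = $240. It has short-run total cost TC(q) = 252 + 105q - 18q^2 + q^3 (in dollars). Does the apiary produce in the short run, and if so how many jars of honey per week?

Strip out fixed cost: VC = 105q - 18q^2 + q^3. Then AVC = 105 - 18q + q^2 and MC = 105 - 36q + 3q^2.
The AVC parabola has its vertex at q = 18/2 = 9, where AVC = 105 - 18·9 + 9^2 = $24.
Because $240 ≥ $24, revenue can cover variable cost; the firm operates.
P = MC gives -135 - 36q + 3q^2 = 0, with roots -3 and 15. Take the larger (rising MC): q* = 15.
Check: AVC at q = 15 is $60 ≤ P, so revenue covers variable cost.
Profit = P·q − TC = 240·15 − 1152 = $2448.

Produce at q = 15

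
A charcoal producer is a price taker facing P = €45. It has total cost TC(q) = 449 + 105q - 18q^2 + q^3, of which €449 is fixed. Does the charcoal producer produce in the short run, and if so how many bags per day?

Produce at q = 10

Variable cost is VC = 105q - 18q^2 + q^3, so AVC = VC/q = 105 - 18q + q^2 and MC = dTC/dq = 105 - 36q + 3q^2.
AVC hits its minimum where MC = AVC, at q = 9, giving min AVC = 105 - 18·9 + 9^2 = €24.
Since P = €45 ≥ min AVC = €24, price covers variable cost and the firm should produce.
Set P = MC: 45 = 105 - 36q + 3q^2 → 60 - 36q + 3q^2 = 0. The roots are q = 2 and q = 10; the profit-maximizing output is on the rising part of MC, so q* = 10.
Check: AVC at q = 10 is €25 ≤ P, so revenue covers variable cost.
Profit = P·q − TC = 45·10 − 699 = -€249, a loss, but smaller than the €449 fixed cost the firm would lose by shutting down.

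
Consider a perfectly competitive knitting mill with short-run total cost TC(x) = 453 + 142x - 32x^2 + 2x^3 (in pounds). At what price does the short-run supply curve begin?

The firm shuts down when price falls below the minimum of average variable cost. AVC = VC/x = 142 - 32x + 2x^2.
dAVC/dx = -32 + 4x = 0 gives x = 8. min AVC = 142 - 32·8 + 2·8^2 = 14.
The firm shuts down for any P below £14.

£14 per unit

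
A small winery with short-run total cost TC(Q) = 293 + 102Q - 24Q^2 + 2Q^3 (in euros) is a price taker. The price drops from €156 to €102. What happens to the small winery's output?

Output falls from 9 to 8

MC = 102 - 48Q + 6Q^2; the shutdown threshold is min AVC = €30 (at Q = 6).
At P = €156 ≥ min AVC, set P = MC on the rising branch: Q = 9.
At P = €102 ≥ min AVC, set P = MC: Q = 8. The firm stays open but cuts output.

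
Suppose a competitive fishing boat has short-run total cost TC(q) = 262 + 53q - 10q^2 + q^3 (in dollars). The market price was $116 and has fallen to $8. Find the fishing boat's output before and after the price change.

Output falls from 9 to 0 (the firm shuts down)

AVC = 53 - 10q + q^2, minimized at q = 5 where min AVC = $28. MC = 53 - 20q + 3q^2.
With P = $116 above the shutdown price, P = MC gives q = 9.
At P = $8 < min AVC = $28, price no longer covers variable cost at any output, so the firm shuts down: q = 0.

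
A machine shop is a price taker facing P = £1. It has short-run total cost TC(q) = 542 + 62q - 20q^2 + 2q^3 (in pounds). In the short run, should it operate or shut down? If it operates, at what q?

Variable cost is VC = 62q - 20q^2 + 2q^3, so AVC = VC/q = 62 - 20q + 2q^2 and MC = dTC/dq = 62 - 40q + 6q^2.
AVC is minimized where dAVC/dq = -20 + 4q = 0, at q = 5; min AVC = 62 - 20·5 + 2·5^2 = £12.
Since P = £1 < min AVC = £12, price fails to cover variable cost at any output.
Shutting down limits the loss to fixed cost, £542.

Shut down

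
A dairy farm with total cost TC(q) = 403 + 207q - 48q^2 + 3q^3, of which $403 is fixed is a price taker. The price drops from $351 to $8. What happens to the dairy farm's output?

AVC = 207 - 48q + 3q^2, minimized at q = 8 where min AVC = $15. MC = 207 - 96q + 9q^2.
With P = $351 above the shutdown price, P = MC gives q = 12.
At P = $8 < min AVC = $15, price no longer covers variable cost at any output, so the firm shuts down: q = 0.

Output falls from 12 to 0 (the firm shuts down)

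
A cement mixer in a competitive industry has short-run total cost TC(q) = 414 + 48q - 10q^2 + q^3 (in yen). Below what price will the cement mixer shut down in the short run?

The shutdown price is the minimum of AVC. VC = 48q - 10q^2 + q^3, so AVC = 48 - 10q + q^2.
dAVC/dq = -10 + 2q = 0 gives q = 5. min AVC = 48 - 10·5 + 5^2 = 23.
So the shutdown price is ¥23.

¥23 per unit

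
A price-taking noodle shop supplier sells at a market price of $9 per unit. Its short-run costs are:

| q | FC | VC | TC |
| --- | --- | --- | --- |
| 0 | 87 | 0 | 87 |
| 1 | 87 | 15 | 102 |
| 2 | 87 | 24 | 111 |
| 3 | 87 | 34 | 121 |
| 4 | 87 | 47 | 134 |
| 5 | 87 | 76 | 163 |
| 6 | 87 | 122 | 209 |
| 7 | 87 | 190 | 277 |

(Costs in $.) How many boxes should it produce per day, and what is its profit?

q = 0 (shut down); profit = -$87

Tabulate TR − TC: q=0: -87; q=1: -93; q=2: -93; q=3: -94; q=4: -98; q=5: -118; q=6: -155; q=7: -214.
Profit is highest at q = 0. Equivalently, the lowest AVC in the table is 34/3 ≈ $11.33 at q = 3, and P = $9 falls below it — price never covers variable cost, so the firm shuts down and loses only its fixed cost.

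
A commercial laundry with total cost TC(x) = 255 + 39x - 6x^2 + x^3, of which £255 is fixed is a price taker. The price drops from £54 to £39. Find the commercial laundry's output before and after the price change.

AVC = 39 - 6x + x^2, minimized at x = 3 where min AVC = £30. MC = 39 - 12x + 3x^2.
At P = £54 ≥ min AVC, set P = MC on the rising branch: x = 5.
At P = £39 ≥ min AVC, set P = MC: x = 4. The firm stays open but cuts output.

Output falls from 5 to 4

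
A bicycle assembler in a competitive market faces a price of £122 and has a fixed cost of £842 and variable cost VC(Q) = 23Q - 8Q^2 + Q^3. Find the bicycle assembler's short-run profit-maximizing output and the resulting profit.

AVC = 23 - 8Q + Q^2 has its minimum £7 at Q = 4; price £122 clears that bar, so the firm operates.
With MC = 23 - 16Q + 3Q^2, P = MC on the upward-sloping part at Q* = 9.
TR = 122·9 = 1098. TC = 842 + 288 = 1130. Profit = 1098 − 1130 = -£32.
Shutting down would mean losing the fixed cost of £842, so operating at a loss of £32 is better by £810.

Profit = -£32 at Q = 9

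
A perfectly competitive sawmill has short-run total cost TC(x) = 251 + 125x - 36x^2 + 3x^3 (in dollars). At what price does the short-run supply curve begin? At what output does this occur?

Short-run supply begins at min AVC. From VC = 125x - 36x^2 + 3x^3, AVC = 125 - 36x + 3x^2.
At the minimum of AVC, MC = AVC. MC = 125 - 72x + 9x^2; setting MC = AVC gives 6x^2 - 36x = 0, so x = 6. min AVC = 17.
So the shutdown price is $17.

$17 per unit, at x = 6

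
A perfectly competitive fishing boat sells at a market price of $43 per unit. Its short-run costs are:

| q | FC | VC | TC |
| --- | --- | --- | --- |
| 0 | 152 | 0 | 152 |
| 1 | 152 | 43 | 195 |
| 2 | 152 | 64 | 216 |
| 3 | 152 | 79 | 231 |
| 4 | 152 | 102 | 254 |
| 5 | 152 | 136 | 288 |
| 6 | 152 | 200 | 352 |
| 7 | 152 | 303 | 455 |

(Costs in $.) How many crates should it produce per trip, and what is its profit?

Tabulate TR − TC: q=0: -152; q=1: -152; q=2: -130; q=3: -102; q=4: -82; q=5: -73; q=6: -94; q=7: -154.
Profit is maximized at q = 5. AVC there is 136/5 = $27.20 ≤ P, so producing beats shutting down (which would give -$152).

q = 5; profit = -$73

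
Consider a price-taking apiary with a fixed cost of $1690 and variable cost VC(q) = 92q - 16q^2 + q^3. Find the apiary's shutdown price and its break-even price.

Shutdown price = $28; break-even price = $183

Shutdown price = min AVC. AVC = 92 - 16q + q^2, with vertex at q = 8 and minimum $28.
ATC = 1690/q + 92 - 16q + q^2. Setting dATC/dq = −1690/q^2 − 16 + 2q = 0 gives q = 13 (since 2·13^3 − 16·13^2 = 1690).
min ATC = 1690/13 + 92 − 16·13 + 13^2 = $183. That is the break-even price.
Between these two prices the firm operates at a loss; above $183 it earns a profit.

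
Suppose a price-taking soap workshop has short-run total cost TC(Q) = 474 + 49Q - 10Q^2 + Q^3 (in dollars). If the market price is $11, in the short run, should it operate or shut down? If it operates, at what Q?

Shut down

Variable cost is VC = 49Q - 10Q^2 + Q^3, so AVC = VC/Q = 49 - 10Q + Q^2 and MC = dTC/dQ = 49 - 20Q + 3Q^2.
AVC is minimized where dAVC/dQ = -10 + 2Q = 0, at Q = 5; min AVC = 49 - 10·5 + 5^2 = $24.
With P < min AVC ($11 < $24), every unit sold adds to the loss.
The firm minimizes its loss by shutting down and losing only its fixed cost of $474.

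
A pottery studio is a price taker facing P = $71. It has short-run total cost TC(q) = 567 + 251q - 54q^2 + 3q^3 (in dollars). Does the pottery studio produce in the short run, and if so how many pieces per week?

Produce at q = 10

Variable cost is VC = 251q - 54q^2 + 3q^3, so AVC = VC/q = 251 - 54q + 3q^2 and MC = dTC/dq = 251 - 108q + 9q^2.
The AVC parabola has its vertex at q = 54/6 = 9, where AVC = 251 - 54·9 + 3·9^2 = $8.
Since P = $71 ≥ min AVC = $8, price covers variable cost and the firm should produce.
Set P = MC: 71 = 251 - 108q + 9q^2 → 180 - 108q + 9q^2 = 0. The roots are q = 2 and q = 10; the profit-maximizing output is on the rising part of MC, so q* = 10.
Check: AVC at q = 10 is $11 ≤ P, so revenue covers variable cost.
Profit = P·q − TC = 71·10 − 677 = $33.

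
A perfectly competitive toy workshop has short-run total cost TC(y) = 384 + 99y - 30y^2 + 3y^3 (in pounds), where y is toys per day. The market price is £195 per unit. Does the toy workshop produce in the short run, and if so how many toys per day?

Variable cost is VC = 99y - 30y^2 + 3y^3, so AVC = VC/y = 99 - 30y + 3y^2 and MC = dTC/dy = 99 - 60y + 9y^2.
The AVC parabola has its vertex at y = 30/6 = 5, where AVC = 99 - 30·5 + 3·5^2 = £24.
P = £195 exceeds min AVC = £24, so the firm stays open.
Solving P = MC: -96 - 60y + 9y^2 = 0 ⇒ y = -4/3 or 8. On the upward-sloping branch, y* = 8.
Check: AVC at y = 8 is £51 ≤ P, so revenue covers variable cost.
Profit = P·y − TC = 195·8 − 792 = £768.

Produce at y = 8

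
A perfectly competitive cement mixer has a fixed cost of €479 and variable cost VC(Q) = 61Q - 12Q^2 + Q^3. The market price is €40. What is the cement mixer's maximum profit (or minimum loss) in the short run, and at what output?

Profit = -€381 at Q = 7

AVC = 61 - 12Q + Q^2; min AVC = €25 at Q = 6. Since P = €40 ≥ min AVC, the firm produces.
With MC = 61 - 24Q + 3Q^2, P = MC on the upward-sloping part at Q* = 7.
TR = 40·7 = 280. TC = 479 + 182 = 661. Profit = 280 − 661 = -€381.
By producing, the firm covers all variable cost plus €98 of fixed cost; shutting down would lose the full €479.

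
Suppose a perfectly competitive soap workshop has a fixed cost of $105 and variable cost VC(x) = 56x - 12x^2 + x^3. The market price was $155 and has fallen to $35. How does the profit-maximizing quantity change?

Output falls from 11 to 7

MC = 56 - 24x + 3x^2; the shutdown threshold is min AVC = $20 (at x = 6).
At P = $155 ≥ min AVC, set P = MC on the rising branch: x = 11.
At P = $35 ≥ min AVC, set P = MC: x = 7. The firm stays open but cuts output.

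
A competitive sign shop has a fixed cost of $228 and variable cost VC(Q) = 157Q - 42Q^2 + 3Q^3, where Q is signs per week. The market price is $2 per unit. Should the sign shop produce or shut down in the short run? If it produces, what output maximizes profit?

Shut down

Variable cost is VC = 157Q - 42Q^2 + 3Q^3, so AVC = VC/Q = 157 - 42Q + 3Q^2 and MC = dTC/dQ = 157 - 84Q + 9Q^2.
AVC hits its minimum where MC = AVC, at Q = 7, giving min AVC = 157 - 42·7 + 3·7^2 = $10.
With P < min AVC ($2 < $10), every unit sold adds to the loss.
The firm minimizes its loss by shutting down and losing only its fixed cost of $228.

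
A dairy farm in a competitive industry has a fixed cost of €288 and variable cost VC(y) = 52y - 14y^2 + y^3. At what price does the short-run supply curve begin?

€3 per unit

The firm shuts down when price falls below the minimum of average variable cost. AVC = VC/y = 52 - 14y + y^2.
dAVC/dy = -14 + 2y = 0 gives y = 7. min AVC = 52 - 14·7 + 7^2 = 3.
So the shutdown price is €3.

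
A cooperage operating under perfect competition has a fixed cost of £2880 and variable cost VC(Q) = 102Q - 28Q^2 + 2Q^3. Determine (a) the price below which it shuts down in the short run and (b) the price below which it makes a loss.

Shutdown price = £4; break-even price = £294

Shutdown price = min AVC. AVC = 102 - 28Q + 2Q^2, with vertex at Q = 7 and minimum £4.
ATC = 2880/Q + 102 - 28Q + 2Q^2. Setting dATC/dQ = −2880/Q^2 − 28 + 4Q = 0 gives Q = 12 (since 4·12^3 − 28·12^2 = 2880).
min ATC = 2880/12 + 102 − 28·12 + 2·12^2 = £294. That is the break-even price.
Between these two prices the firm operates at a loss; above £294 it earns a profit.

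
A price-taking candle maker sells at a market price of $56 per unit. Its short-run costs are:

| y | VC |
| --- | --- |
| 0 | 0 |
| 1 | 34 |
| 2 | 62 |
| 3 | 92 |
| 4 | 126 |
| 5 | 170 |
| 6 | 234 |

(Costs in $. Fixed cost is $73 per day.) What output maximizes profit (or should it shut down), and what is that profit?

Tabulate TR − TC: y=0: -73; y=1: -51; y=2: -23; y=3: 3; y=4: 25; y=5: 37; y=6: 29.
Profit is maximized at y = 5. AVC there is 170/5 = $34 ≤ P, so producing beats shutting down (which would give -$73).

y = 5; profit = $37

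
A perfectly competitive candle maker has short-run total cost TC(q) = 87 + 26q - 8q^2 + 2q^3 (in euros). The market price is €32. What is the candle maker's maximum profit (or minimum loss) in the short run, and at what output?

AVC = 26 - 8q + 2q^2 has its minimum €18 at q = 2; price €32 clears that bar, so the firm operates.
MC = 26 - 16q + 6q^2. Setting P = MC and taking the root on the rising branch gives q* = 3.
TR = 32·3 = 96. TC = 87 + 60 = 147. Profit = 96 − 147 = -€51.
Shutting down would mean losing the fixed cost of €87, so operating at a loss of €51 is better by €36.

Profit = -€51 at q = 3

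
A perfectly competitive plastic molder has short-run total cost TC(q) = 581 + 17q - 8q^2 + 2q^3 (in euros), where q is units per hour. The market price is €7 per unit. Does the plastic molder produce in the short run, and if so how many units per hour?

Shut down

Strip out fixed cost: VC = 17q - 8q^2 + 2q^3. Then AVC = 17 - 8q + 2q^2 and MC = 17 - 16q + 6q^2.
AVC hits its minimum where MC = AVC, at q = 2, giving min AVC = 17 - 8·2 + 2·2^2 = €9.
With P < min AVC (€7 < €9), every unit sold adds to the loss.
Best response: produce nothing and absorb the €581 fixed cost.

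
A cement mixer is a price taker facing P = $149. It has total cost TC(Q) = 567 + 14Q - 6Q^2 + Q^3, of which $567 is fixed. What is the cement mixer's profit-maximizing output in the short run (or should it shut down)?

Produce at Q = 9

Variable cost is VC = 14Q - 6Q^2 + Q^3, so AVC = VC/Q = 14 - 6Q + Q^2 and MC = dTC/dQ = 14 - 12Q + 3Q^2.
AVC is minimized where dAVC/dQ = -6 + 2Q = 0, at Q = 3; min AVC = 14 - 6·3 + 3^2 = $5.
P = $149 exceeds min AVC = $5, so the firm stays open.
Set P = MC: 149 = 14 - 12Q + 3Q^2 → -135 - 12Q + 3Q^2 = 0. The roots are Q = -5 and Q = 9; the profit-maximizing output is on the rising part of MC, so Q* = 9.
Check: AVC at Q = 9 is $41 ≤ P, so revenue covers variable cost.
Profit = P·Q − TC = 149·9 − 936 = $405.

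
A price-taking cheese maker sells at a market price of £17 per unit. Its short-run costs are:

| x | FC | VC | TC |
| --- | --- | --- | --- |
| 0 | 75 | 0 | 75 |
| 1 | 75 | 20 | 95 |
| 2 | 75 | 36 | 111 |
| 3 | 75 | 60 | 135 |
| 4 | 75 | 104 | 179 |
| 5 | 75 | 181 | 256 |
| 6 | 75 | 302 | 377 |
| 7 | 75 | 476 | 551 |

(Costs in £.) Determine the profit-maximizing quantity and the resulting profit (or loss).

Compute π = P·x − TC at each output: x=0: -75; x=1: -78; x=2: -77; x=3: -84; x=4: -111; x=5: -171; x=6: -275; x=7: -432.
Profit is highest at x = 0. Equivalently, the lowest AVC in the table is 36/2 ≈ £18 at x = 2, and P = £17 falls below it — price never covers variable cost, so the firm shuts down and loses only its fixed cost.

x = 0 (shut down); profit = -£75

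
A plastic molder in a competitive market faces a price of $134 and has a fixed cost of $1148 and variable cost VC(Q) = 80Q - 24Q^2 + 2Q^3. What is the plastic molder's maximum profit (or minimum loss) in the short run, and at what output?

AVC = 80 - 24Q + 2Q^2; min AVC = $8 at Q = 6. Since P = $134 ≥ min AVC, the firm produces.
With MC = 80 - 48Q + 6Q^2, P = MC on the upward-sloping part at Q* = 9.
TR = 134·9 = 1206. TC = 1148 + 234 = 1382. Profit = 1206 − 1382 = -$176.
By producing, the firm covers all variable cost plus $972 of fixed cost; shutting down would lose the full $1148.

Profit = -$176 at Q = 9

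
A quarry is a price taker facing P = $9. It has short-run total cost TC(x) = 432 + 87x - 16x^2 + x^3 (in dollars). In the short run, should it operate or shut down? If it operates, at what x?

Shut down

From TC, MC = TC'(x) = 87 - 32x + 3x^2 and AVC = VC/x = 87 - 16x + x^2.
The AVC parabola has its vertex at x = 16/2 = 8, where AVC = 87 - 16·8 + 8^2 = $23.
With P < min AVC ($9 < $23), every unit sold adds to the loss.
Shutting down limits the loss to fixed cost, $432.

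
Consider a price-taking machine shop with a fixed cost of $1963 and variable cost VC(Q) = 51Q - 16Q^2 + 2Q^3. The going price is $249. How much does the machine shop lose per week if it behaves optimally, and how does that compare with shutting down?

AVC = 51 - 16Q + 2Q^2; min AVC = $19 at Q = 4. Since P = $249 ≥ min AVC, the firm produces.
With MC = 51 - 32Q + 6Q^2, P = MC on the upward-sloping part at Q* = 9.
TR = 249·9 = 2241. TC = 1963 + 621 = 2584. Profit = 2241 − 2584 = -$343.
That loss of $343 beats the $1963 the firm would lose by shutting down; producing recovers $1620 of fixed cost.

Profit = -$343 at Q = 9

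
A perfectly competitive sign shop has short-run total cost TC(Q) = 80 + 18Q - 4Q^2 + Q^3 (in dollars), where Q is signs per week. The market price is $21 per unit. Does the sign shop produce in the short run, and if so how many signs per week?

Produce at Q = 3

Variable cost is VC = 18Q - 4Q^2 + Q^3, so AVC = VC/Q = 18 - 4Q + Q^2 and MC = dTC/dQ = 18 - 8Q + 3Q^2.
AVC is minimized where dAVC/dQ = -4 + 2Q = 0, at Q = 2; min AVC = 18 - 4·2 + 2^2 = $14.
P = $21 exceeds min AVC = $14, so the firm stays open.
Solving P = MC: -3 - 8Q + 3Q^2 = 0 ⇒ Q = -1/3 or 3. On the upward-sloping branch, Q* = 3.
Check: AVC at Q = 3 is $15 ≤ P, so revenue covers variable cost.
Profit = P·Q − TC = 21·3 − 125 = -$62, a loss, but smaller than the $80 fixed cost the firm would lose by shutting down.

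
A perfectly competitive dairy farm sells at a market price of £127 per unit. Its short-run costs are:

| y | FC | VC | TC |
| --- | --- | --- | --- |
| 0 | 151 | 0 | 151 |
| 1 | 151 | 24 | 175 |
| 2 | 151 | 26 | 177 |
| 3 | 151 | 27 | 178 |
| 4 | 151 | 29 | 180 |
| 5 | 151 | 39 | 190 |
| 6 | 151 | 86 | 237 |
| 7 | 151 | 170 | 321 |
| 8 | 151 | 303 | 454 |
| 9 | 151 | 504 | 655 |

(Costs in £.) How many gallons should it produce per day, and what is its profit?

y = 7; profit = £568

Compute π = P·y − TC at each output: y=0: -151; y=1: -48; y=2: 77; y=3: 203; y=4: 328; y=5: 445; y=6: 525; y=7: 568; y=8: 562; y=9: 488.
Profit is maximized at y = 7. AVC there is 170/7 = £24.29 ≤ P, so producing beats shutting down (which would give -£151).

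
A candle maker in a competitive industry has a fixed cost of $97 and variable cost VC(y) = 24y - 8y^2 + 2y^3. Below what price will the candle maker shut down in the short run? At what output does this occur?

The firm shuts down when price falls below the minimum of average variable cost. AVC = VC/y = 24 - 8y + 2y^2.
At the minimum of AVC, MC = AVC. MC = 24 - 16y + 6y^2; setting MC = AVC gives 4y^2 - 8y = 0, so y = 2. min AVC = 16.
The firm shuts down for any P below $16.

$16 per unit, at y = 2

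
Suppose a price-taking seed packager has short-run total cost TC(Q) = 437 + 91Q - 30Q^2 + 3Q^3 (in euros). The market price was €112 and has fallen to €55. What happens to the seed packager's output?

MC = 91 - 60Q + 9Q^2; the shutdown threshold is min AVC = €16 (at Q = 5).
At P = €112 ≥ min AVC, set P = MC on the rising branch: Q = 7.
At P = €55 ≥ min AVC, set P = MC: Q = 6. The firm stays open but cuts output.

Output falls from 7 to 6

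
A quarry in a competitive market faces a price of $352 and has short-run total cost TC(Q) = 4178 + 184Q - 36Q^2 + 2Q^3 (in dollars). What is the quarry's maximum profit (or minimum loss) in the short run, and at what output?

Profit = -$258 at Q = 14

AVC = 184 - 36Q + 2Q^2 has its minimum $22 at Q = 9; price $352 clears that bar, so the firm operates.
MC = 184 - 72Q + 6Q^2. Setting P = MC and taking the root on the rising branch gives Q* = 14.
TR = 352·14 = 4928. TC = 4178 + 1008 = 5186. Profit = 4928 − 5186 = -$258.
By producing, the firm covers all variable cost plus $3920 of fixed cost; shutting down would lose the full $4178.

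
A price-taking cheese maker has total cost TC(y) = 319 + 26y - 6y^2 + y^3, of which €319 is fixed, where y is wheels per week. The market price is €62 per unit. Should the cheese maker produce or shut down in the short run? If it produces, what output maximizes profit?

Produce at y = 6

Variable cost is VC = 26y - 6y^2 + y^3, so AVC = VC/y = 26 - 6y + y^2 and MC = dTC/dy = 26 - 12y + 3y^2.
AVC is minimized where dAVC/dy = -6 + 2y = 0, at y = 3; min AVC = 26 - 6·3 + 3^2 = €17.
Since P = €62 ≥ min AVC = €17, price covers variable cost and the firm should produce.
Solving P = MC: -36 - 12y + 3y^2 = 0 ⇒ y = -2 or 6. On the upward-sloping branch, y* = 6.
Check: AVC at y = 6 is €26 ≤ P, so revenue covers variable cost.
Profit = P·y − TC = 62·6 − 475 = -€103, a loss, but smaller than the €319 fixed cost the firm would lose by shutting down.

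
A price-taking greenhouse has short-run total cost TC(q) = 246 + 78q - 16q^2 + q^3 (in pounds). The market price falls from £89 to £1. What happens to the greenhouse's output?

Output falls from 11 to 0 (the firm shuts down)

AVC = 78 - 16q + q^2, minimized at q = 8 where min AVC = £14. MC = 78 - 32q + 3q^2.
With P = £89 above the shutdown price, P = MC gives q = 11.
At P = £1 < min AVC = £14, price no longer covers variable cost at any output, so the firm shuts down: q = 0.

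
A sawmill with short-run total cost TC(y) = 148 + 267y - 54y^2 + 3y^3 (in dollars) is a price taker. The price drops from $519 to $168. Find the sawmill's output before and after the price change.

Output falls from 14 to 11

AVC = 267 - 54y + 3y^2, minimized at y = 9 where min AVC = $24. MC = 267 - 108y + 9y^2.
With P = $519 above the shutdown price, P = MC gives y = 14.
At P = $168 ≥ min AVC, set P = MC: y = 11. The firm stays open but cuts output.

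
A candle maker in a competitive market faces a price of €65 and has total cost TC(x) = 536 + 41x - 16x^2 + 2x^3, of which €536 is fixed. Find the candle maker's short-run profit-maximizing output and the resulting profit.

Profit = -€248 at x = 6

AVC = 41 - 16x + 2x^2 has its minimum €9 at x = 4; price €65 clears that bar, so the firm operates.
MC = 41 - 32x + 6x^2. Setting P = MC and taking the root on the rising branch gives x* = 6.
TR = 65·6 = 390. TC = 536 + 102 = 638. Profit = 390 − 638 = -€248.
Shutting down would mean losing the fixed cost of €536, so operating at a loss of €248 is better by €288.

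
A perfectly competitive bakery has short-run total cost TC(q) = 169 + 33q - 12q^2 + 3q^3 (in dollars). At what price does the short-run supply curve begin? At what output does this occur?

$21 per unit, at q = 2

Short-run supply begins at min AVC. From VC = 33q - 12q^2 + 3q^3, AVC = 33 - 12q + 3q^2.
dAVC/dq = -12 + 6q = 0 gives q = 2. min AVC = 33 - 12·2 + 3·2^2 = 21.
So the shutdown price is $21.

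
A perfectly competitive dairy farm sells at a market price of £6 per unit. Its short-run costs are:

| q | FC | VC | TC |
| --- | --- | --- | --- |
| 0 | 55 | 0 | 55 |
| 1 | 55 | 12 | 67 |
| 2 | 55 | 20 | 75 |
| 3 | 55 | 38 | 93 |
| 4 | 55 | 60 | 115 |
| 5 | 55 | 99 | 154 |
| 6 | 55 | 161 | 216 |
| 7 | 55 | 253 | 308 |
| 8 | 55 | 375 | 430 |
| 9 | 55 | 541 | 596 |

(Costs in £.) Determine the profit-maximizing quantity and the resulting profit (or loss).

Tabulate TR − TC: q=0: -55; q=1: -61; q=2: -63; q=3: -75; q=4: -91; q=5: -124; q=6: -180; q=7: -266; q=8: -382; q=9: -542.
Profit is highest at q = 0. Equivalently, the lowest AVC in the table is 20/2 ≈ £10 at q = 2, and P = £6 falls below it — price never covers variable cost, so the firm shuts down and loses only its fixed cost.

q = 0 (shut down); profit = -£55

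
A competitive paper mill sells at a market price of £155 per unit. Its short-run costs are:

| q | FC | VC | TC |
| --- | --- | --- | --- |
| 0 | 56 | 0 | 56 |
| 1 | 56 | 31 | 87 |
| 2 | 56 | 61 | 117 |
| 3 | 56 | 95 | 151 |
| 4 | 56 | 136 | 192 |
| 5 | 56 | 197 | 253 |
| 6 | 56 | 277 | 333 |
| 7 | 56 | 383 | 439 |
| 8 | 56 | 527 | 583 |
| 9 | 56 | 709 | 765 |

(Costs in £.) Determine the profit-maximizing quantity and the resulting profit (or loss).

q = 8; profit = £657

Profit at each row (π = 155q − TC): q=0: -56; q=1: 68; q=2: 193; q=3: 314; q=4: 428; q=5: 522; q=6: 597; q=7: 646; q=8: 657; q=9: 630.
Profit is maximized at q = 8. AVC there is 527/8 = £65.88 ≤ P, so producing beats shutting down (which would give -£56).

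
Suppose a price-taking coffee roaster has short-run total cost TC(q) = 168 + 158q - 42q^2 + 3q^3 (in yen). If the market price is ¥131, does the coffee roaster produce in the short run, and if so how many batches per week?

Variable cost is VC = 158q - 42q^2 + 3q^3, so AVC = VC/q = 158 - 42q + 3q^2 and MC = dTC/dq = 158 - 84q + 9q^2.
AVC is minimized where dAVC/dq = -42 + 6q = 0, at q = 7; min AVC = 158 - 42·7 + 3·7^2 = ¥11.
Because ¥131 ≥ ¥11, revenue can cover variable cost; the firm operates.
Set P = MC: 131 = 158 - 84q + 9q^2 → 27 - 84q + 9q^2 = 0. The roots are q = 1/3 and q = 9; the profit-maximizing output is on the rising part of MC, so q* = 9.
Check: AVC at q = 9 is ¥23 ≤ P, so revenue covers variable cost.
Profit = P·q − TC = 131·9 − 375 = ¥804.

Produce at q = 9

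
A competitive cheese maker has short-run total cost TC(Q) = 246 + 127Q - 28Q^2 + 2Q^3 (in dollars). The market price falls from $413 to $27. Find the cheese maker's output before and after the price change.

AVC = 127 - 28Q + 2Q^2, minimized at Q = 7 where min AVC = $29. MC = 127 - 56Q + 6Q^2.
With P = $413 above the shutdown price, P = MC gives Q = 13.
At P = $27 < min AVC = $29, price no longer covers variable cost at any output, so the firm shuts down: Q = 0.

Output falls from 13 to 0 (the firm shuts down)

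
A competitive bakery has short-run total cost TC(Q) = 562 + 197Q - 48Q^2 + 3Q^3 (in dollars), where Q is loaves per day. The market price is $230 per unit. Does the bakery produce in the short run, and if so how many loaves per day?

Produce at Q = 11

Strip out fixed cost: VC = 197Q - 48Q^2 + 3Q^3. Then AVC = 197 - 48Q + 3Q^2 and MC = 197 - 96Q + 9Q^2.
AVC is minimized where dAVC/dQ = -48 + 6Q = 0, at Q = 8; min AVC = 197 - 48·8 + 3·8^2 = $5.
P = $230 exceeds min AVC = $5, so the firm stays open.
Solving P = MC: -33 - 96Q + 9Q^2 = 0 ⇒ Q = -1/3 or 11. On the upward-sloping branch, Q* = 11.
Check: AVC at Q = 11 is $32 ≤ P, so revenue covers variable cost.
Profit = P·Q − TC = 230·11 − 914 = $1616.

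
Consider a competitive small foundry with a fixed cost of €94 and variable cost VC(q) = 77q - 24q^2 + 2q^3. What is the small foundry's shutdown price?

€5 per unit

Short-run supply begins at min AVC. From VC = 77q - 24q^2 + 2q^3, AVC = 77 - 24q + 2q^2.
At the minimum of AVC, MC = AVC. MC = 77 - 48q + 6q^2; setting MC = AVC gives 4q^2 - 24q = 0, so q = 6. min AVC = 5.
The firm shuts down for any P below €5.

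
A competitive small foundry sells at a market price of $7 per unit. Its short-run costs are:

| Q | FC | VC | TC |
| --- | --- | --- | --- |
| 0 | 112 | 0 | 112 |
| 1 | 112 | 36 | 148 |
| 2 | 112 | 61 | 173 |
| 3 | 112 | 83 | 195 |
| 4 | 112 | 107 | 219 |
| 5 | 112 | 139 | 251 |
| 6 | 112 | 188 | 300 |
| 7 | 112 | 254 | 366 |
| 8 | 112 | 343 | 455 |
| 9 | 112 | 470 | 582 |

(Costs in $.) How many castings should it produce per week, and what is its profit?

Compute π = P·Q − TC at each output: Q=0: -112; Q=1: -141; Q=2: -159; Q=3: -174; Q=4: -191; Q=5: -216; Q=6: -258; Q=7: -317; Q=8: -399; Q=9: -519.
Profit is highest at Q = 0. Equivalently, the lowest AVC in the table is 107/4 ≈ $26.75 at Q = 4, and P = $7 falls below it — price never covers variable cost, so the firm shuts down and loses only its fixed cost.

Q = 0 (shut down); profit = -$112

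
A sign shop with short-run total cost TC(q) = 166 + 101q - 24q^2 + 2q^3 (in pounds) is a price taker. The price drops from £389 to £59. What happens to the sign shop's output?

Output falls from 12 to 7

MC = 101 - 48q + 6q^2; the shutdown threshold is min AVC = £29 (at q = 6).
With P = £389 above the shutdown price, P = MC gives q = 12.
At P = £59 ≥ min AVC, set P = MC: q = 7. The firm stays open but cuts output.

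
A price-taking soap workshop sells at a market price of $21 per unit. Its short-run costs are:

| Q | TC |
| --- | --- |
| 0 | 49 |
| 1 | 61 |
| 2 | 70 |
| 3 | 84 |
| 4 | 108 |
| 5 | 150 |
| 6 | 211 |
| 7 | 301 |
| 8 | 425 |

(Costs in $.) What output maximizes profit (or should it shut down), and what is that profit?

Profit at each row (π = 21Q − TC): Q=0: -49; Q=1: -40; Q=2: -28; Q=3: -21; Q=4: -24; Q=5: -45; Q=6: -85; Q=7: -154; Q=8: -257.
Profit is maximized at Q = 3. AVC there is 35/3 = $11.67 ≤ P, so producing beats shutting down (which would give -$49).

Q = 3; profit = -$21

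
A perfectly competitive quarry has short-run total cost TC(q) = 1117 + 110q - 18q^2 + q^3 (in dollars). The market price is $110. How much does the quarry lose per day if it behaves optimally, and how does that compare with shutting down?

AVC = 110 - 18q + q^2; min AVC = $29 at q = 9. Since P = $110 ≥ min AVC, the firm produces.
With MC = 110 - 36q + 3q^2, P = MC on the upward-sloping part at q* = 12.
TR = 110·12 = 1320. TC = 1117 + 456 = 1573. Profit = 1320 − 1573 = -$253.
By producing, the firm covers all variable cost plus $864 of fixed cost; shutting down would lose the full $1117.

Profit = -$253 at q = 12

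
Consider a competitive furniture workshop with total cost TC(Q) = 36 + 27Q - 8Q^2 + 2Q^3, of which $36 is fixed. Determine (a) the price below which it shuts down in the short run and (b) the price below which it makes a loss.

Shutdown price = $19; break-even price = $33

Shutdown price = min AVC. AVC = 27 - 8Q + 2Q^2, with vertex at Q = 2 and minimum $19.
ATC = 36/Q + 27 - 8Q + 2Q^2. Setting dATC/dQ = −36/Q^2 − 8 + 4Q = 0 gives Q = 3 (since 4·3^3 − 8·3^2 = 36).
min ATC = 36/3 + 27 − 8·3 + 2·3^2 = $33. That is the break-even price.
Between these two prices the firm operates at a loss; above $33 it earns a profit.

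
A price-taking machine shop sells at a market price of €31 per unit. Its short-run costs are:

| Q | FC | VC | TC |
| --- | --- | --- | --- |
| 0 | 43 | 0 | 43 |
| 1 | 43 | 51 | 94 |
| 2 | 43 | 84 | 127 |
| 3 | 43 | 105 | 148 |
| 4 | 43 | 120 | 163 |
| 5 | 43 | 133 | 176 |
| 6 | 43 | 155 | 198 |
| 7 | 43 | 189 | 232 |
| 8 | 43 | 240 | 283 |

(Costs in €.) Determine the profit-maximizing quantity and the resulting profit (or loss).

Q = 6; profit = -€12

Compute π = P·Q − TC at each output: Q=0: -43; Q=1: -63; Q=2: -65; Q=3: -55; Q=4: -39; Q=5: -21; Q=6: -12; Q=7: -15; Q=8: -35.
Profit is maximized at Q = 6. AVC there is 155/6 = €25.83 ≤ P, so producing beats shutting down (which would give -€43).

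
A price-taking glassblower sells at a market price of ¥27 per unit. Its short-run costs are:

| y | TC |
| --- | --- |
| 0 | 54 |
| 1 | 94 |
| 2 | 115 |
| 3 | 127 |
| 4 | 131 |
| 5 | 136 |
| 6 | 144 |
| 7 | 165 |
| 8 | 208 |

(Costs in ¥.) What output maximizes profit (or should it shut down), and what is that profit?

y = 7; profit = ¥24

Tabulate TR − TC: y=0: -54; y=1: -67; y=2: -61; y=3: -46; y=4: -23; y=5: -1; y=6: 18; y=7: 24; y=8: 8.
Profit is maximized at y = 7. AVC there is 111/7 = ¥15.86 ≤ P, so producing beats shutting down (which would give -¥54).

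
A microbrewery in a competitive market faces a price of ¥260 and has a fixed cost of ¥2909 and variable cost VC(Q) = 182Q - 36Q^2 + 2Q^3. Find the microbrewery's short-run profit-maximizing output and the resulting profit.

Profit = -¥205 at Q = 13

AVC = 182 - 36Q + 2Q^2 has its minimum ¥20 at Q = 9; price ¥260 clears that bar, so the firm operates.
MC = 182 - 72Q + 6Q^2. Setting P = MC and taking the root on the rising branch gives Q* = 13.
TR = 260·13 = 3380. TC = 2909 + 676 = 3585. Profit = 3380 − 3585 = -¥205.
By producing, the firm covers all variable cost plus ¥2704 of fixed cost; shutting down would lose the full ¥2909.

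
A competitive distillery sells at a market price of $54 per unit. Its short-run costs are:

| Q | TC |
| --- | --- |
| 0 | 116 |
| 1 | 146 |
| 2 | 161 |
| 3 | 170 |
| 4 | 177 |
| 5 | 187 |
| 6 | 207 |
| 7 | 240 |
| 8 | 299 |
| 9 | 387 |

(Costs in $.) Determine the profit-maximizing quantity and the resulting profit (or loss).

Profit at each row (π = 54Q − TC): Q=0: -116; Q=1: -92; Q=2: -53; Q=3: -8; Q=4: 39; Q=5: 83; Q=6: 117; Q=7: 138; Q=8: 133; Q=9: 99.
Profit is maximized at Q = 7. AVC there is 124/7 = $17.71 ≤ P, so producing beats shutting down (which would give -$116).

Q = 7; profit = $138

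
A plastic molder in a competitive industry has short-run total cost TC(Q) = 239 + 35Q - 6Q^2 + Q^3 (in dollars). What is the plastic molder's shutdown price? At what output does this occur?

$26 per unit, at Q = 3

Short-run supply begins at min AVC. From VC = 35Q - 6Q^2 + Q^3, AVC = 35 - 6Q + Q^2.
At the minimum of AVC, MC = AVC. MC = 35 - 12Q + 3Q^2; setting MC = AVC gives 2Q^2 - 6Q = 0, so Q = 3. min AVC = 26.
The firm shuts down for any P below $26.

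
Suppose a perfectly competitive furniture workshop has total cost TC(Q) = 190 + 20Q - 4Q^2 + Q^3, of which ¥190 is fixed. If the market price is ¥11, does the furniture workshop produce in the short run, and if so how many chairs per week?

Shut down

From TC, MC = TC'(Q) = 20 - 8Q + 3Q^2 and AVC = VC/Q = 20 - 4Q + Q^2.
The AVC parabola has its vertex at Q = 4/2 = 2, where AVC = 20 - 4·2 + 2^2 = ¥16.
With P < min AVC (¥11 < ¥16), every unit sold adds to the loss.
Shutting down limits the loss to fixed cost, ¥190.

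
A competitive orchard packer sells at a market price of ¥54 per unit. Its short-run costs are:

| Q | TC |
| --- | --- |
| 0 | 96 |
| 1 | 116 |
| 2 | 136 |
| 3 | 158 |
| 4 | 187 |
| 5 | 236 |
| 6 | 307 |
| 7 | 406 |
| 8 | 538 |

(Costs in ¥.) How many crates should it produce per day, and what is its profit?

Q = 5; profit = ¥34

Profit at each row (π = 54Q − TC): Q=0: -96; Q=1: -62; Q=2: -28; Q=3: 4; Q=4: 29; Q=5: 34; Q=6: 17; Q=7: -28; Q=8: -106.
Profit is maximized at Q = 5. AVC there is 140/5 = ¥28 ≤ P, so producing beats shutting down (which would give -¥96).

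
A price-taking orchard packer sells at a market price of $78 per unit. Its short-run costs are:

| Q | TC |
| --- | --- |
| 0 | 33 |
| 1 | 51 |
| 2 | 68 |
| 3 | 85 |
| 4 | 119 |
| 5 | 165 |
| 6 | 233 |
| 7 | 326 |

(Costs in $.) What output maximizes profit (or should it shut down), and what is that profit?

Q = 6; profit = $235

Profit at each row (π = 78Q − TC): Q=0: -33; Q=1: 27; Q=2: 88; Q=3: 149; Q=4: 193; Q=5: 225; Q=6: 235; Q=7: 220.
Profit is maximized at Q = 6. AVC there is 200/6 = $33.33 ≤ P, so producing beats shutting down (which would give -$33).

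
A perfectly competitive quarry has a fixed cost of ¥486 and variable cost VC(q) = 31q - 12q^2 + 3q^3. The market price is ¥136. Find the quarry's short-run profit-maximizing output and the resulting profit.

Profit = -¥36 at q = 5

AVC = 31 - 12q + 3q^2 has its minimum ¥19 at q = 2; price ¥136 clears that bar, so the firm operates.
With MC = 31 - 24q + 9q^2, P = MC on the upward-sloping part at q* = 5.
TR = 136·5 = 680. TC = 486 + 230 = 716. Profit = 680 − 716 = -¥36.
By producing, the firm covers all variable cost plus ¥450 of fixed cost; shutting down would lose the full ¥486.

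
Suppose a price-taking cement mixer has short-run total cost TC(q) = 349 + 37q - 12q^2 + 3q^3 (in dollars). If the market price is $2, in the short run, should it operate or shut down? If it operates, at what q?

Strip out fixed cost: VC = 37q - 12q^2 + 3q^3. Then AVC = 37 - 12q + 3q^2 and MC = 37 - 24q + 9q^2.
The AVC parabola has its vertex at q = 12/6 = 2, where AVC = 37 - 12·2 + 3·2^2 = $25.
Since P = $2 < min AVC = $25, price fails to cover variable cost at any output.
Shutting down limits the loss to fixed cost, $349.

Shut down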